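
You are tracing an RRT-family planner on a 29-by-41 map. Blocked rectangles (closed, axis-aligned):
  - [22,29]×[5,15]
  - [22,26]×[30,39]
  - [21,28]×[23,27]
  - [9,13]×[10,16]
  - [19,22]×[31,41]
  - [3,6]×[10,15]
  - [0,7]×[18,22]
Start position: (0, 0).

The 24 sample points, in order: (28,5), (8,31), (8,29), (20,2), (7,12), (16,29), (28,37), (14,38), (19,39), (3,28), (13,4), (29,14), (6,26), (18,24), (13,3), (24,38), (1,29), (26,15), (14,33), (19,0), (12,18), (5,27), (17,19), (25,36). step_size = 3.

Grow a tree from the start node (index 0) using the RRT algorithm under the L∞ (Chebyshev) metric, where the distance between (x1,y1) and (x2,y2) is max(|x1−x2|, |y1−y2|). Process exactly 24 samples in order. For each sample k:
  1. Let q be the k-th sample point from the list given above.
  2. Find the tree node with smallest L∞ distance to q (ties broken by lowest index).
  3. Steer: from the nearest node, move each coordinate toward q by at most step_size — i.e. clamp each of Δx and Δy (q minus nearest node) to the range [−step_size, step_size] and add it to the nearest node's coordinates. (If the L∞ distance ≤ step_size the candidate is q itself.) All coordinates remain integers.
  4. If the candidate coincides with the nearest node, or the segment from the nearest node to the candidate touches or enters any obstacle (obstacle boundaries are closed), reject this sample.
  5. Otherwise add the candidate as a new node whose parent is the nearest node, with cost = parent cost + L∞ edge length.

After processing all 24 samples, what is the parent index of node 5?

Parent of node 5: 3

1. q=(28,5) nearest=0 d=28 new=(3,3) → add node 1 parent=0 cost=3
2. q=(8,31) nearest=1 d=28 new=(6,6) → add node 2 parent=1 cost=6
3. q=(8,29) nearest=2 d=23 new=(8,9) → add node 3 parent=2 cost=9
4. q=(20,2) nearest=3 d=12 new=(11,6) → add node 4 parent=3 cost=12
5. q=(7,12) nearest=3 d=3 new=(7,12) → add node 5 parent=3 cost=12
6. q=(16,29) nearest=5 d=17 new=(10,15) → blocked by [9,13]×[10,16], reject
7. q=(28,37) nearest=5 d=25 new=(10,15) → blocked by [9,13]×[10,16], reject
8. q=(14,38) nearest=5 d=26 new=(10,15) → blocked by [9,13]×[10,16], reject
9. q=(19,39) nearest=5 d=27 new=(10,15) → blocked by [9,13]×[10,16], reject
10. q=(3,28) nearest=5 d=16 new=(4,15) → blocked by [3,6]×[10,15], reject
11. q=(13,4) nearest=4 d=2 new=(13,4) → add node 6 parent=4 cost=14
12. q=(29,14) nearest=6 d=16 new=(16,7) → add node 7 parent=6 cost=17
13. q=(6,26) nearest=5 d=14 new=(6,15) → blocked by [3,6]×[10,15], reject
14. q=(18,24) nearest=5 d=12 new=(10,15) → blocked by [9,13]×[10,16], reject
15. q=(13,3) nearest=6 d=1 new=(13,3) → add node 8 parent=6 cost=15
16. q=(24,38) nearest=5 d=26 new=(10,15) → blocked by [9,13]×[10,16], reject
17. q=(1,29) nearest=5 d=17 new=(4,15) → blocked by [3,6]×[10,15], reject
18. q=(26,15) nearest=7 d=10 new=(19,10) → add node 9 parent=7 cost=20
19. q=(14,33) nearest=5 d=21 new=(10,15) → blocked by [9,13]×[10,16], reject
20. q=(19,0) nearest=6 d=6 new=(16,1) → add node 10 parent=6 cost=17
21. q=(12,18) nearest=5 d=6 new=(10,15) → blocked by [9,13]×[10,16], reject
22. q=(5,27) nearest=5 d=15 new=(5,15) → blocked by [3,6]×[10,15], reject
23. q=(17,19) nearest=9 d=9 new=(17,13) → add node 11 parent=9 cost=23
24. q=(25,36) nearest=11 d=23 new=(20,16) → add node 12 parent=11 cost=26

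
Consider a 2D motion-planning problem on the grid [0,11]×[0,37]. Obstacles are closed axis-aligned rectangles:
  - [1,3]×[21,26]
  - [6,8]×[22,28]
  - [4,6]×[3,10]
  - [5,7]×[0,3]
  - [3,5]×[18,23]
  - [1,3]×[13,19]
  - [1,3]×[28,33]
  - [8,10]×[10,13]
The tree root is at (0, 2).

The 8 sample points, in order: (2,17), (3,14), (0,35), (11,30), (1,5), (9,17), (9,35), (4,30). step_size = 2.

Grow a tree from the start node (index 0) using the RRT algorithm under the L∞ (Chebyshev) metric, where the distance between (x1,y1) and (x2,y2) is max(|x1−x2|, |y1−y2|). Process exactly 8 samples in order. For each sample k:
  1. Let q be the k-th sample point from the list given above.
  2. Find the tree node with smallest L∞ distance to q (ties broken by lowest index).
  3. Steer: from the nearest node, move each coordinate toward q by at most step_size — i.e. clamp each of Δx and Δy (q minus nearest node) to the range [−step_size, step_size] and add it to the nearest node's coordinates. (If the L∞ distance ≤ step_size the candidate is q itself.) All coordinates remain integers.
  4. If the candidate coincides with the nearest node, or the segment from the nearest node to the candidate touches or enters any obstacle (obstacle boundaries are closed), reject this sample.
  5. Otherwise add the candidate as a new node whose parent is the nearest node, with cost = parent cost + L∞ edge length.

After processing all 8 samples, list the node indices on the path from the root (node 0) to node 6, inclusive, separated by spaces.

Path: 0 1 2 3 4 6

1. q=(2,17) nearest=0 d=15 new=(2,4) → add node 1 parent=0 cost=2
2. q=(3,14) nearest=1 d=10 new=(3,6) → add node 2 parent=1 cost=4
3. q=(0,35) nearest=2 d=29 new=(1,8) → add node 3 parent=2 cost=6
4. q=(11,30) nearest=3 d=22 new=(3,10) → add node 4 parent=3 cost=8
5. q=(1,5) nearest=1 d=1 new=(1,5) → add node 5 parent=1 cost=3
6. q=(9,17) nearest=4 d=7 new=(5,12) → add node 6 parent=4 cost=10
7. q=(9,35) nearest=6 d=23 new=(7,14) → add node 7 parent=6 cost=12
8. q=(4,30) nearest=7 d=16 new=(5,16) → add node 8 parent=7 cost=14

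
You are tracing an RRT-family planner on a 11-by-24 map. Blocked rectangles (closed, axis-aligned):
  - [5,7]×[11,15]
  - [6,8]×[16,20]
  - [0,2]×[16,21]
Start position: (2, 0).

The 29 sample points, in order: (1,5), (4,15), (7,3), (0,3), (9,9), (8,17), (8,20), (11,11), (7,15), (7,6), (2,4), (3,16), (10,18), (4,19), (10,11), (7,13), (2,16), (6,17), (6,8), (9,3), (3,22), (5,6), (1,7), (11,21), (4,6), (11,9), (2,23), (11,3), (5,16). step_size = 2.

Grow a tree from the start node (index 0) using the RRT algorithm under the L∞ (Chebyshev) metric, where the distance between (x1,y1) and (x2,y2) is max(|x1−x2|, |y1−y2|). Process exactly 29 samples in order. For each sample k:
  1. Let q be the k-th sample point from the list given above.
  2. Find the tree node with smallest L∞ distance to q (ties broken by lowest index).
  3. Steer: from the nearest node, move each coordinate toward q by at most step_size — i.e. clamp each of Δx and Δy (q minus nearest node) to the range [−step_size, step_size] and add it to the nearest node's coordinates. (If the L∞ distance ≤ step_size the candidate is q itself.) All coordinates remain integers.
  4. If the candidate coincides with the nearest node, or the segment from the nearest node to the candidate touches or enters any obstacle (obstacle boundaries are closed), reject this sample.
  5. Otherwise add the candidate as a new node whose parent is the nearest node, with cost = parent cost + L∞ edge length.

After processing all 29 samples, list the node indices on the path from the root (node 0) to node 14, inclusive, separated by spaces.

Path: 0 1 2 5 10 14

1. q=(1,5) nearest=0 d=5 new=(1,2) → add node 1 parent=0 cost=2
2. q=(4,15) nearest=1 d=13 new=(3,4) → add node 2 parent=1 cost=4
3. q=(7,3) nearest=2 d=4 new=(5,3) → add node 3 parent=2 cost=6
4. q=(0,3) nearest=1 d=1 new=(0,3) → add node 4 parent=1 cost=3
5. q=(9,9) nearest=2 d=6 new=(5,6) → add node 5 parent=2 cost=6
6. q=(8,17) nearest=5 d=11 new=(7,8) → add node 6 parent=5 cost=8
7. q=(8,20) nearest=6 d=12 new=(8,10) → add node 7 parent=6 cost=10
8. q=(11,11) nearest=7 d=3 new=(10,11) → add node 8 parent=7 cost=12
9. q=(7,15) nearest=8 d=4 new=(8,13) → add node 9 parent=8 cost=14
10. q=(7,6) nearest=5 d=2 new=(7,6) → add node 10 parent=5 cost=8
11. q=(2,4) nearest=2 d=1 new=(2,4) → add node 11 parent=2 cost=5
12. q=(3,16) nearest=9 d=5 new=(6,15) → blocked by [5,7]×[11,15], reject
13. q=(10,18) nearest=9 d=5 new=(10,15) → add node 12 parent=9 cost=16
14. q=(4,19) nearest=9 d=6 new=(6,15) → blocked by [5,7]×[11,15], reject
15. q=(10,11) nearest=8 d=0 → coincident, reject
16. q=(7,13) nearest=9 d=1 new=(7,13) → blocked by [5,7]×[11,15], reject
17. q=(2,16) nearest=7 d=6 new=(6,12) → blocked by [5,7]×[11,15], reject
18. q=(6,17) nearest=9 d=4 new=(6,15) → blocked by [5,7]×[11,15], reject
19. q=(6,8) nearest=6 d=1 new=(6,8) → add node 13 parent=6 cost=9
20. q=(9,3) nearest=10 d=3 new=(9,4) → add node 14 parent=10 cost=10
21. q=(3,22) nearest=12 d=7 new=(8,17) → blocked by [6,8]×[16,20], reject
22. q=(5,6) nearest=5 d=0 → coincident, reject
23. q=(1,7) nearest=2 d=3 new=(1,6) → add node 15 parent=2 cost=6
24. q=(11,21) nearest=12 d=6 new=(11,17) → add node 16 parent=12 cost=18
25. q=(4,6) nearest=5 d=1 new=(4,6) → add node 17 parent=5 cost=7
26. q=(11,9) nearest=8 d=2 new=(11,9) → add node 18 parent=8 cost=14
27. q=(2,23) nearest=12 d=8 new=(8,17) → blocked by [6,8]×[16,20], reject
28. q=(11,3) nearest=14 d=2 new=(11,3) → add node 19 parent=14 cost=12
29. q=(5,16) nearest=9 d=3 new=(6,15) → blocked by [5,7]×[11,15], reject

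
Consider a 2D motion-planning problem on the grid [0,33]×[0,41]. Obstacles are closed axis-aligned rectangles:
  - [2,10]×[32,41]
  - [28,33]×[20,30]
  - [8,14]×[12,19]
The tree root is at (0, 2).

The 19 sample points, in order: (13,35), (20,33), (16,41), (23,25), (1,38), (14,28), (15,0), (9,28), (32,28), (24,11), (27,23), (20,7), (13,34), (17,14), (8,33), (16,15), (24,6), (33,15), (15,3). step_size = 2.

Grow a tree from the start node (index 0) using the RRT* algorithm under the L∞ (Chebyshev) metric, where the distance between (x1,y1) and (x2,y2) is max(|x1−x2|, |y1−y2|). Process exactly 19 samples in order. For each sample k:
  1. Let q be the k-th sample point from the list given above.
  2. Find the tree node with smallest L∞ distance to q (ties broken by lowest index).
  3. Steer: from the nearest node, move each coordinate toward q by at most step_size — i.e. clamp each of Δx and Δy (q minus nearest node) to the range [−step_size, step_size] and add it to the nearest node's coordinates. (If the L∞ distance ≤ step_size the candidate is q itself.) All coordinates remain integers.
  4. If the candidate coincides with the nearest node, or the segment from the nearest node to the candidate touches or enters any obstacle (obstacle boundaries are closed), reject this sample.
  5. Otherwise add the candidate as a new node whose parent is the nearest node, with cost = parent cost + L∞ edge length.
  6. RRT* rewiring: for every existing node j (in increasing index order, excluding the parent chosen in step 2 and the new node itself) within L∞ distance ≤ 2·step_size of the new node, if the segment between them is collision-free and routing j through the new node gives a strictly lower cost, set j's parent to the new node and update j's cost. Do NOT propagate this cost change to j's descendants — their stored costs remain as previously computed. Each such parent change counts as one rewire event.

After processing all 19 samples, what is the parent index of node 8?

Parent of node 8: 7

1. q=(13,35) nearest=0 d=33 new=(2,4) → add node 1 parent=0 cost=2
2. q=(20,33) nearest=1 d=29 new=(4,6) → add node 2 parent=1 cost=4
3. q=(16,41) nearest=2 d=35 new=(6,8) → add node 3 parent=2 cost=6
4. q=(23,25) nearest=3 d=17 new=(8,10) → add node 4 parent=3 cost=8
5. q=(1,38) nearest=4 d=28 new=(6,12) → add node 5 parent=4 cost=10
6. q=(14,28) nearest=5 d=16 new=(8,14) → blocked by [8,14]×[12,19], reject
7. q=(15,0) nearest=3 d=9 new=(8,6) → add node 6 parent=3 cost=8
8. q=(9,28) nearest=5 d=16 new=(8,14) → blocked by [8,14]×[12,19], reject
9. q=(32,28) nearest=4 d=24 new=(10,12) → blocked by [8,14]×[12,19], reject
10. q=(24,11) nearest=4 d=16 new=(10,11) → add node 7 parent=4 cost=10
11. q=(27,23) nearest=7 d=17 new=(12,13) → blocked by [8,14]×[12,19], reject
12. q=(20,7) nearest=7 d=10 new=(12,9) → add node 8 parent=7 cost=12
13. q=(13,34) nearest=5 d=22 new=(8,14) → blocked by [8,14]×[12,19], reject
14. q=(17,14) nearest=8 d=5 new=(14,11) → add node 9 parent=8 cost=14
15. q=(8,33) nearest=5 d=21 new=(8,14) → blocked by [8,14]×[12,19], reject
16. q=(16,15) nearest=9 d=4 new=(16,13) → add node 10 parent=9 cost=16
17. q=(24,6) nearest=10 d=8 new=(18,11) → add node 11 parent=10 cost=18
18. q=(33,15) nearest=11 d=15 new=(20,13) → add node 12 parent=11 cost=20
19. q=(15,3) nearest=8 d=6 new=(14,7) → add node 13 parent=8 cost=14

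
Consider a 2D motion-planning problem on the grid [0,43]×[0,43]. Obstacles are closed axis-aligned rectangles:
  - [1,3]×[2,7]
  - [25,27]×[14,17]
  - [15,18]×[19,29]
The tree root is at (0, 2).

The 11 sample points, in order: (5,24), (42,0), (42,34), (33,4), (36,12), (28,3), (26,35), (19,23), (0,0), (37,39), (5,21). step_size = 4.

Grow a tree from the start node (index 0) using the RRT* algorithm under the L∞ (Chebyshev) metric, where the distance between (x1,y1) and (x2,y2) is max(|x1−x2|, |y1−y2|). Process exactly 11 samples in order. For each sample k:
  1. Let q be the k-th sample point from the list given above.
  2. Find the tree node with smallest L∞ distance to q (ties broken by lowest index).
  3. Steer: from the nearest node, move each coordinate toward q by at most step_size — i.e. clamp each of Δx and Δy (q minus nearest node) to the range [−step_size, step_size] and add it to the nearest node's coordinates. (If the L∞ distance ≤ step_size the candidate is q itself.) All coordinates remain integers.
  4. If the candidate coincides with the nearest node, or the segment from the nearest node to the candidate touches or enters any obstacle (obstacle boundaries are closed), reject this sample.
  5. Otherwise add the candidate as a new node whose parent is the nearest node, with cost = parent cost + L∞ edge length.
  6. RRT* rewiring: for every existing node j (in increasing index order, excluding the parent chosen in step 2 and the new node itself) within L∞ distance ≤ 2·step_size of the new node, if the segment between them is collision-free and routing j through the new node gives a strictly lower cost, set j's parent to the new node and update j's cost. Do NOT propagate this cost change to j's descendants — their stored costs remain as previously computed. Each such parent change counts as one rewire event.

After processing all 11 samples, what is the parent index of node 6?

Parent of node 6: 4

1. q=(5,24) nearest=0 d=22 new=(4,6) → blocked by [1,3]×[2,7], reject
2. q=(42,0) nearest=0 d=42 new=(4,0) → add node 1 parent=0 cost=4
3. q=(42,34) nearest=1 d=38 new=(8,4) → add node 2 parent=1 cost=8
4. q=(33,4) nearest=2 d=25 new=(12,4) → add node 3 parent=2 cost=12
5. q=(36,12) nearest=3 d=24 new=(16,8) → add node 4 parent=3 cost=16
6. q=(28,3) nearest=4 d=12 new=(20,4) → add node 5 parent=4 cost=20
7. q=(26,35) nearest=4 d=27 new=(20,12) → add node 6 parent=4 cost=20
8. q=(19,23) nearest=6 d=11 new=(19,16) → add node 7 parent=6 cost=24
9. q=(0,0) nearest=0 d=2 new=(0,0) → add node 8 parent=0 cost=2
10. q=(37,39) nearest=7 d=23 new=(23,20) → add node 9 parent=7 cost=28
11. q=(5,21) nearest=4 d=13 new=(12,12) → add node 10 parent=4 cost=20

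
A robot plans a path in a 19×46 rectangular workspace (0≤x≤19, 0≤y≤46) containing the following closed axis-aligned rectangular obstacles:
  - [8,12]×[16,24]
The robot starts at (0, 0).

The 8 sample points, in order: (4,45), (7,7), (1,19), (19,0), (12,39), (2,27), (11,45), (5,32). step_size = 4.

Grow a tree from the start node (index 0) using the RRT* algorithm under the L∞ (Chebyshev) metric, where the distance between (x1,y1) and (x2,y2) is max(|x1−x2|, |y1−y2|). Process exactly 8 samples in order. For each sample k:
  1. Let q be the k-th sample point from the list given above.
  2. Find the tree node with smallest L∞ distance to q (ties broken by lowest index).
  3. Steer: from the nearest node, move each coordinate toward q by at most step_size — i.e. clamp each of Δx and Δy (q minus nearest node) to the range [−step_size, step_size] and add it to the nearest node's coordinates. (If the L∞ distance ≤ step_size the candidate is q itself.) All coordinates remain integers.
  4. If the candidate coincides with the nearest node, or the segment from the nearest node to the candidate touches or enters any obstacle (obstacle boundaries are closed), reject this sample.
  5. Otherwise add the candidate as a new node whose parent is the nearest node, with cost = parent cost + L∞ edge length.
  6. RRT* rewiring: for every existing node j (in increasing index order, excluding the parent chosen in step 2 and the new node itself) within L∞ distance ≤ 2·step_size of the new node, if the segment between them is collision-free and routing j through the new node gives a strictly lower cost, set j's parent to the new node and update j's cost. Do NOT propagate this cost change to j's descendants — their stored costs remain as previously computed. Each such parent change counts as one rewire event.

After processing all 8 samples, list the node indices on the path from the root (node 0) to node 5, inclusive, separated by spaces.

1. q=(4,45) nearest=0 d=45 new=(4,4) → add node 1 parent=0 cost=4
2. q=(7,7) nearest=1 d=3 new=(7,7) → add node 2 parent=1 cost=7
3. q=(1,19) nearest=2 d=12 new=(3,11) → add node 3 parent=2 cost=11
4. q=(19,0) nearest=2 d=12 new=(11,3) → add node 4 parent=2 cost=11
5. q=(12,39) nearest=3 d=28 new=(7,15) → add node 5 parent=3 cost=15
6. q=(2,27) nearest=5 d=12 new=(3,19) → add node 6 parent=5 cost=19
7. q=(11,45) nearest=6 d=26 new=(7,23) → add node 7 parent=6 cost=23
8. q=(5,32) nearest=7 d=9 new=(5,27) → add node 8 parent=7 cost=27

Path: 0 1 2 3 5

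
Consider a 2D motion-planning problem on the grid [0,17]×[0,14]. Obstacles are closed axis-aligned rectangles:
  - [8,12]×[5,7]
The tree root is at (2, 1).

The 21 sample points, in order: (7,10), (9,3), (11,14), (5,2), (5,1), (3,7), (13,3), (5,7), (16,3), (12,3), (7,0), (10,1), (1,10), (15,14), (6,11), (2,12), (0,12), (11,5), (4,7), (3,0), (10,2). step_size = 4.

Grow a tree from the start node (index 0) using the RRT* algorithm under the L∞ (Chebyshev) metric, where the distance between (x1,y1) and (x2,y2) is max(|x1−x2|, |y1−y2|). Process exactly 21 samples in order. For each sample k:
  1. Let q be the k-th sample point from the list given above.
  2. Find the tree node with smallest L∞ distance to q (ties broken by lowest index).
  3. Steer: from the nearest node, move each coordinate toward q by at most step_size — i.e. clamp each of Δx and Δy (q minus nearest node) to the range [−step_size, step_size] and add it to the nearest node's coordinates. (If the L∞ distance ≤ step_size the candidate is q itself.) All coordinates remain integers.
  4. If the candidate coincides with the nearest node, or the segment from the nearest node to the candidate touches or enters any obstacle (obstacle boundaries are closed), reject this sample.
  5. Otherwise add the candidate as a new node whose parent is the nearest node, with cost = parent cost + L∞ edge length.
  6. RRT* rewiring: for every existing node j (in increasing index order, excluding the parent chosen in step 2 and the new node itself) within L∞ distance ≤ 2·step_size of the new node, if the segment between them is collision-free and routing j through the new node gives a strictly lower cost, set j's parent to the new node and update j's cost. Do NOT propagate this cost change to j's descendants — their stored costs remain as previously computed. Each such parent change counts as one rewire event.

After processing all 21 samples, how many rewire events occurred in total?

1. q=(7,10) nearest=0 d=9 new=(6,5) → add node 1 parent=0 cost=4
2. q=(9,3) nearest=1 d=3 new=(9,3) → add node 2 parent=1 cost=7
3. q=(11,14) nearest=1 d=9 new=(10,9) → blocked by [8,12]×[5,7], reject
4. q=(5,2) nearest=0 d=3 new=(5,2) → add node 3 parent=0 cost=3
5. q=(5,1) nearest=3 d=1 new=(5,1) → add node 4 parent=3 cost=4
6. q=(3,7) nearest=1 d=3 new=(3,7) → add node 5 parent=1 cost=7
7. q=(13,3) nearest=2 d=4 new=(13,3) → add node 6 parent=2 cost=11
8. q=(5,7) nearest=1 d=2 new=(5,7) → add node 7 parent=1 cost=6
9. q=(16,3) nearest=6 d=3 new=(16,3) → add node 8 parent=6 cost=14
10. q=(12,3) nearest=6 d=1 new=(12,3) → add node 9 parent=6 cost=12
11. q=(7,0) nearest=3 d=2 new=(7,0) → add node 10 parent=3 cost=5; rewire 9→10 (10<12)
12. q=(10,1) nearest=2 d=2 new=(10,1) → add node 11 parent=2 cost=9
13. q=(1,10) nearest=5 d=3 new=(1,10) → add node 12 parent=5 cost=10
14. q=(15,14) nearest=1 d=9 new=(10,9) → blocked by [8,12]×[5,7], reject
15. q=(6,11) nearest=5 d=4 new=(6,11) → add node 13 parent=5 cost=11
16. q=(2,12) nearest=12 d=2 new=(2,12) → add node 14 parent=12 cost=12
17. q=(0,12) nearest=12 d=2 new=(0,12) → add node 15 parent=12 cost=12
18. q=(11,5) nearest=2 d=2 new=(11,5) → blocked by [8,12]×[5,7], reject
19. q=(4,7) nearest=5 d=1 new=(4,7) → add node 16 parent=5 cost=8
20. q=(3,0) nearest=0 d=1 new=(3,0) → add node 17 parent=0 cost=1; rewire 4→17 (3<4); rewire 11→17 (8<9)
21. q=(10,2) nearest=2 d=1 new=(10,2) → add node 18 parent=2 cost=8

Rewire events: 3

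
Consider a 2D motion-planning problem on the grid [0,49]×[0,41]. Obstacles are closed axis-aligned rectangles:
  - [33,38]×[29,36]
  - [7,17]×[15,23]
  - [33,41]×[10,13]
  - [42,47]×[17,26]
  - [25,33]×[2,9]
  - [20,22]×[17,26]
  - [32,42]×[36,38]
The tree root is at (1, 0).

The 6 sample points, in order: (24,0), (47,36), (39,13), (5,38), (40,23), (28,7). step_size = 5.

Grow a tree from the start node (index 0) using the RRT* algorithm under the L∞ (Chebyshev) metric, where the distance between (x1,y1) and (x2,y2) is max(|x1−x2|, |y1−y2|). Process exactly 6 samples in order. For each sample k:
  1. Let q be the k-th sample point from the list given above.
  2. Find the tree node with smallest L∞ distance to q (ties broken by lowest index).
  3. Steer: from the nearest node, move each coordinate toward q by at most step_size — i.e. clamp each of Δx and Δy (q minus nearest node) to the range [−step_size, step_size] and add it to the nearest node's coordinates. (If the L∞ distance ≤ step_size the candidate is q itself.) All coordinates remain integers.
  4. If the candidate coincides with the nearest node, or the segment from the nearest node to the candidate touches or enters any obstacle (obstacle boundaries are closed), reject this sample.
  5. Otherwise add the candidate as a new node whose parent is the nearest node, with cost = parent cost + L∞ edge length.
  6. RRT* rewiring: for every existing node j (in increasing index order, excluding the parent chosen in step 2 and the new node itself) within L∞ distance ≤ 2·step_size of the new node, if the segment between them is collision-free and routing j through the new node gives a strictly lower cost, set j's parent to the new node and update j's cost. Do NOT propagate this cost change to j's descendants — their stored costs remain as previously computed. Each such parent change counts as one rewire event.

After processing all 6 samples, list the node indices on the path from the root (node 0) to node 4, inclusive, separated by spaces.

1. q=(24,0) nearest=0 d=23 new=(6,0) → add node 1 parent=0 cost=5
2. q=(47,36) nearest=1 d=41 new=(11,5) → add node 2 parent=1 cost=10
3. q=(39,13) nearest=2 d=28 new=(16,10) → add node 3 parent=2 cost=15
4. q=(5,38) nearest=3 d=28 new=(11,15) → blocked by [7,17]×[15,23], reject
5. q=(40,23) nearest=3 d=24 new=(21,15) → add node 4 parent=3 cost=20
6. q=(28,7) nearest=4 d=8 new=(26,10) → add node 5 parent=4 cost=25

Path: 0 1 2 3 4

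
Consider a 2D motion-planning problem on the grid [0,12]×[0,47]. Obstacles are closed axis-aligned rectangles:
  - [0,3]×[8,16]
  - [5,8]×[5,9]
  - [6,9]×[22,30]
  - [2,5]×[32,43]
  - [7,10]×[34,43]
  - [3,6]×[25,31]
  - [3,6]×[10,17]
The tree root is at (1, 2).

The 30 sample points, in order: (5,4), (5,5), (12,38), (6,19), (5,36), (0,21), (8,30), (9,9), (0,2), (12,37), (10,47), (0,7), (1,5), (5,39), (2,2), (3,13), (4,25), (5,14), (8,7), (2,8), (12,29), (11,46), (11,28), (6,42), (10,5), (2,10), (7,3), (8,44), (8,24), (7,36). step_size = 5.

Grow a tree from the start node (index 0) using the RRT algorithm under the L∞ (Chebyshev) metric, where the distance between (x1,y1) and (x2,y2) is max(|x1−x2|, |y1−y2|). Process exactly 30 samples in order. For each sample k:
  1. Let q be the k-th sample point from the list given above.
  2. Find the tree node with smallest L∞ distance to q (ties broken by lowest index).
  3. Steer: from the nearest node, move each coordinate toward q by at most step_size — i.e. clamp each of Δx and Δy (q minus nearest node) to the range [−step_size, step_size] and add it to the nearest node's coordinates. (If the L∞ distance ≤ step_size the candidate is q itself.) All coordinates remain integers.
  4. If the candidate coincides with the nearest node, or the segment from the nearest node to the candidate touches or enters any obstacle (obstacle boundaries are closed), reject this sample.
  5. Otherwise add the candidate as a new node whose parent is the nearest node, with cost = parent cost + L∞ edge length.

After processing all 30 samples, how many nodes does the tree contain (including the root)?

Node count: 8

1. q=(5,4) nearest=0 d=4 new=(5,4) → add node 1 parent=0 cost=4
2. q=(5,5) nearest=1 d=1 new=(5,5) → blocked by [5,8]×[5,9], reject
3. q=(12,38) nearest=1 d=34 new=(10,9) → blocked by [5,8]×[5,9], reject
4. q=(6,19) nearest=1 d=15 new=(6,9) → blocked by [5,8]×[5,9], reject
5. q=(5,36) nearest=1 d=32 new=(5,9) → blocked by [5,8]×[5,9], reject
6. q=(0,21) nearest=1 d=17 new=(0,9) → blocked by [0,3]×[8,16], reject
7. q=(8,30) nearest=1 d=26 new=(8,9) → blocked by [5,8]×[5,9], reject
8. q=(9,9) nearest=1 d=5 new=(9,9) → blocked by [5,8]×[5,9], reject
9. q=(0,2) nearest=0 d=1 new=(0,2) → add node 2 parent=0 cost=1
10. q=(12,37) nearest=1 d=33 new=(10,9) → blocked by [5,8]×[5,9], reject
11. q=(10,47) nearest=1 d=43 new=(10,9) → blocked by [5,8]×[5,9], reject
12. q=(0,7) nearest=0 d=5 new=(0,7) → add node 3 parent=0 cost=5
13. q=(1,5) nearest=3 d=2 new=(1,5) → add node 4 parent=3 cost=7
14. q=(5,39) nearest=3 d=32 new=(5,12) → blocked by [0,3]×[8,16], reject
15. q=(2,2) nearest=0 d=1 new=(2,2) → add node 5 parent=0 cost=1
16. q=(3,13) nearest=3 d=6 new=(3,12) → blocked by [0,3]×[8,16], reject
17. q=(4,25) nearest=3 d=18 new=(4,12) → blocked by [0,3]×[8,16], reject
18. q=(5,14) nearest=3 d=7 new=(5,12) → blocked by [0,3]×[8,16], reject
19. q=(8,7) nearest=1 d=3 new=(8,7) → blocked by [5,8]×[5,9], reject
20. q=(2,8) nearest=3 d=2 new=(2,8) → blocked by [0,3]×[8,16], reject
21. q=(12,29) nearest=3 d=22 new=(5,12) → blocked by [0,3]×[8,16], reject
22. q=(11,46) nearest=3 d=39 new=(5,12) → blocked by [0,3]×[8,16], reject
23. q=(11,28) nearest=3 d=21 new=(5,12) → blocked by [0,3]×[8,16], reject
24. q=(6,42) nearest=3 d=35 new=(5,12) → blocked by [0,3]×[8,16], reject
25. q=(10,5) nearest=1 d=5 new=(10,5) → add node 6 parent=1 cost=9
26. q=(2,10) nearest=3 d=3 new=(2,10) → blocked by [0,3]×[8,16], reject
27. q=(7,3) nearest=1 d=2 new=(7,3) → add node 7 parent=1 cost=6
28. q=(8,44) nearest=3 d=37 new=(5,12) → blocked by [0,3]×[8,16], reject
29. q=(8,24) nearest=3 d=17 new=(5,12) → blocked by [0,3]×[8,16], reject
30. q=(7,36) nearest=3 d=29 new=(5,12) → blocked by [0,3]×[8,16], reject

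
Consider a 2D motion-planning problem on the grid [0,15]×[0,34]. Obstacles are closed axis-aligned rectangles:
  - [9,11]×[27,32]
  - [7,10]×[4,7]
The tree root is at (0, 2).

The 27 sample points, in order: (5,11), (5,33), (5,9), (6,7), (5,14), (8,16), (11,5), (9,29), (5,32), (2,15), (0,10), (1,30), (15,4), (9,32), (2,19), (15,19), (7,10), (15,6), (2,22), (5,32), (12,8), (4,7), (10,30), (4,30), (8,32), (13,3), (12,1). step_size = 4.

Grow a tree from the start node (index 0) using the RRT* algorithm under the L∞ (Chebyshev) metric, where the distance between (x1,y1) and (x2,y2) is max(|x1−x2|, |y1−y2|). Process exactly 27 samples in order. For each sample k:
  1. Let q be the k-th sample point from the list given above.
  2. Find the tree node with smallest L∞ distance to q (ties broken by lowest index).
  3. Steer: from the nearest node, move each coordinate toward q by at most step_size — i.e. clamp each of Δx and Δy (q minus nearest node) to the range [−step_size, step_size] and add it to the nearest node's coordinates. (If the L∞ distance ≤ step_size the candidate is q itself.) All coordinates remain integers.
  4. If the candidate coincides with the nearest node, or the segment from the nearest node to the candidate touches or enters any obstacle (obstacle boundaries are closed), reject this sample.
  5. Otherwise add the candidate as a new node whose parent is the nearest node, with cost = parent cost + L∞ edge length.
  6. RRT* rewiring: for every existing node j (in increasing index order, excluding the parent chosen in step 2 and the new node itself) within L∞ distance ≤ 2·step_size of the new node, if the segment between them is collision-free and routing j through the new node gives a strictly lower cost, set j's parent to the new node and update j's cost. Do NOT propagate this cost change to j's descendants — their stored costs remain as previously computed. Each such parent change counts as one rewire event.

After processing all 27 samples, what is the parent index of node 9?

1. q=(5,11) nearest=0 d=9 new=(4,6) → add node 1 parent=0 cost=4
2. q=(5,33) nearest=1 d=27 new=(5,10) → add node 2 parent=1 cost=8
3. q=(5,9) nearest=2 d=1 new=(5,9) → add node 3 parent=2 cost=9
4. q=(6,7) nearest=1 d=2 new=(6,7) → add node 4 parent=1 cost=6; rewire 3→4 (8<9)
5. q=(5,14) nearest=2 d=4 new=(5,14) → add node 5 parent=2 cost=12
6. q=(8,16) nearest=5 d=3 new=(8,16) → add node 6 parent=5 cost=15
7. q=(11,5) nearest=4 d=5 new=(10,5) → blocked by [7,10]×[4,7], reject
8. q=(9,29) nearest=6 d=13 new=(9,20) → add node 7 parent=6 cost=19
9. q=(5,32) nearest=7 d=12 new=(5,24) → add node 8 parent=7 cost=23
10. q=(2,15) nearest=5 d=3 new=(2,15) → add node 9 parent=5 cost=15
11. q=(0,10) nearest=1 d=4 new=(0,10) → add node 10 parent=1 cost=8; rewire 9→10 (13<15)
12. q=(1,30) nearest=8 d=6 new=(1,28) → add node 11 parent=8 cost=27
13. q=(15,4) nearest=4 d=9 new=(10,4) → blocked by [7,10]×[4,7], reject
14. q=(9,32) nearest=8 d=8 new=(9,28) → blocked by [9,11]×[27,32], reject
15. q=(2,19) nearest=9 d=4 new=(2,19) → add node 12 parent=9 cost=17; rewire 8→12 (22<23)
16. q=(15,19) nearest=7 d=6 new=(13,19) → add node 13 parent=7 cost=23
17. q=(7,10) nearest=2 d=2 new=(7,10) → add node 14 parent=2 cost=10
18. q=(15,6) nearest=14 d=8 new=(11,6) → blocked by [7,10]×[4,7], reject
19. q=(2,22) nearest=8 d=3 new=(2,22) → add node 15 parent=8 cost=25
20. q=(5,32) nearest=11 d=4 new=(5,32) → add node 16 parent=11 cost=31
21. q=(12,8) nearest=14 d=5 new=(11,8) → add node 17 parent=14 cost=14
22. q=(4,7) nearest=1 d=1 new=(4,7) → add node 18 parent=1 cost=5; rewire 3→18 (7<8); rewire 14→18 (8<10); rewire 17→18 (12<14)
23. q=(10,30) nearest=16 d=5 new=(9,30) → blocked by [9,11]×[27,32], reject
24. q=(4,30) nearest=16 d=2 new=(4,30) → add node 19 parent=16 cost=33
25. q=(8,32) nearest=16 d=3 new=(8,32) → add node 20 parent=16 cost=34
26. q=(13,3) nearest=17 d=5 new=(13,4) → add node 21 parent=17 cost=16
27. q=(12,1) nearest=21 d=3 new=(12,1) → add node 22 parent=21 cost=19

Parent of node 9: 10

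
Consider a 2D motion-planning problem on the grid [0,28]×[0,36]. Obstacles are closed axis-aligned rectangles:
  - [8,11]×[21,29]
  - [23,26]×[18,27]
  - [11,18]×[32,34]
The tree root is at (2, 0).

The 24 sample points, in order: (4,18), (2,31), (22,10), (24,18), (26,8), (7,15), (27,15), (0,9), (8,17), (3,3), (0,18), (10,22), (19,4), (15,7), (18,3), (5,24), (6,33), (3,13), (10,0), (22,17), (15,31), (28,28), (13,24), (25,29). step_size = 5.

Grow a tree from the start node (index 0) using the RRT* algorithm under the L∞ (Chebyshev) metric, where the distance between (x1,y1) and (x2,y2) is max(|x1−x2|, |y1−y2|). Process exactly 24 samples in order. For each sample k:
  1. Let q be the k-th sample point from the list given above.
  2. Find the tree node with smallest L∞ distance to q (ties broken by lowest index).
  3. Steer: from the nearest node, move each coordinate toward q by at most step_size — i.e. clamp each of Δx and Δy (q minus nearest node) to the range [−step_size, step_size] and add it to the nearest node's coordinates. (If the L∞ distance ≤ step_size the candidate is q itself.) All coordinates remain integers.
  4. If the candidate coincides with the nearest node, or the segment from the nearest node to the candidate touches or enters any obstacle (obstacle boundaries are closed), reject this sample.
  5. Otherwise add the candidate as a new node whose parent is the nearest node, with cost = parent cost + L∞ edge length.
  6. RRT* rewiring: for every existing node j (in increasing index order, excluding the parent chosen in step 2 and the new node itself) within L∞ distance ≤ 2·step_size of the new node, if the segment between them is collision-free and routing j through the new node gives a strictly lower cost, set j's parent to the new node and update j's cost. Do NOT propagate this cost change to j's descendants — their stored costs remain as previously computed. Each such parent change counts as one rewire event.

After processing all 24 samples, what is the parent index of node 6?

Parent of node 6: 2

1. q=(4,18) nearest=0 d=18 new=(4,5) → add node 1 parent=0 cost=5
2. q=(2,31) nearest=1 d=26 new=(2,10) → add node 2 parent=1 cost=10
3. q=(22,10) nearest=1 d=18 new=(9,10) → add node 3 parent=1 cost=10
4. q=(24,18) nearest=3 d=15 new=(14,15) → add node 4 parent=3 cost=15
5. q=(26,8) nearest=4 d=12 new=(19,10) → add node 5 parent=4 cost=20
6. q=(7,15) nearest=2 d=5 new=(7,15) → add node 6 parent=2 cost=15
7. q=(27,15) nearest=5 d=8 new=(24,15) → add node 7 parent=5 cost=25
8. q=(0,9) nearest=2 d=2 new=(0,9) → add node 8 parent=2 cost=12
9. q=(8,17) nearest=6 d=2 new=(8,17) → add node 9 parent=6 cost=17
10. q=(3,3) nearest=1 d=2 new=(3,3) → add node 10 parent=1 cost=7
11. q=(0,18) nearest=6 d=7 new=(2,18) → add node 11 parent=6 cost=20
12. q=(10,22) nearest=9 d=5 new=(10,22) → blocked by [8,11]×[21,29], reject
13. q=(19,4) nearest=5 d=6 new=(19,5) → add node 12 parent=5 cost=25
14. q=(15,7) nearest=5 d=4 new=(15,7) → add node 13 parent=5 cost=24
15. q=(18,3) nearest=12 d=2 new=(18,3) → add node 14 parent=12 cost=27
16. q=(5,24) nearest=11 d=6 new=(5,23) → add node 15 parent=11 cost=25
17. q=(6,33) nearest=15 d=10 new=(6,28) → add node 16 parent=15 cost=30
18. q=(3,13) nearest=2 d=3 new=(3,13) → add node 17 parent=2 cost=13; rewire 11→17 (18<20); rewire 15→17 (23<25)
19. q=(10,0) nearest=1 d=6 new=(9,0) → add node 18 parent=1 cost=10; rewire 12→18 (20<25); rewire 13→18 (17<24); rewire 14→18 (19<27)
20. q=(22,17) nearest=7 d=2 new=(22,17) → add node 19 parent=7 cost=27
21. q=(15,31) nearest=16 d=9 new=(11,31) → add node 20 parent=16 cost=35
22. q=(28,28) nearest=19 d=11 new=(27,22) → blocked by [23,26]×[18,27], reject
23. q=(13,24) nearest=9 d=7 new=(13,22) → add node 21 parent=9 cost=22; rewire 20→21 (31<35)
24. q=(25,29) nearest=19 d=12 new=(25,22) → blocked by [23,26]×[18,27], reject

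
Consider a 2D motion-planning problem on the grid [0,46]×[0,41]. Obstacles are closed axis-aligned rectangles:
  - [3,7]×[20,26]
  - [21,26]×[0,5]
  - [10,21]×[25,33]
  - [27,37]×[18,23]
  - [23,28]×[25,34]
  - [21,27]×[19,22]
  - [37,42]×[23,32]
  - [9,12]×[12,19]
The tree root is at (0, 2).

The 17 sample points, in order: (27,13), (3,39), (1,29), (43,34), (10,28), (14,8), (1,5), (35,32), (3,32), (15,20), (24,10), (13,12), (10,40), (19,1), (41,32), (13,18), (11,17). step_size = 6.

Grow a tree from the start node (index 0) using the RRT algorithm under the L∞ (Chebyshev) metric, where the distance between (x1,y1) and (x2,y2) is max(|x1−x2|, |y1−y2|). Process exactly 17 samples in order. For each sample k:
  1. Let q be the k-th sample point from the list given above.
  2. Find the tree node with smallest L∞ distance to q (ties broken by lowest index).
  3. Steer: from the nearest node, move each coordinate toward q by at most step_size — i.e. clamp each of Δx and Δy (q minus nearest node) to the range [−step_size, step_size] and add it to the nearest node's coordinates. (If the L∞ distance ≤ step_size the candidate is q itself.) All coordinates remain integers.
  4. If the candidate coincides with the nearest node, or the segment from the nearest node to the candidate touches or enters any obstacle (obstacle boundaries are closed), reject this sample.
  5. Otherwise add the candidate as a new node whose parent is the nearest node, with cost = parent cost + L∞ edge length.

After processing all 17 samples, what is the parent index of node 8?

Parent of node 8: 6

1. q=(27,13) nearest=0 d=27 new=(6,8) → add node 1 parent=0 cost=6
2. q=(3,39) nearest=1 d=31 new=(3,14) → add node 2 parent=1 cost=12
3. q=(1,29) nearest=2 d=15 new=(1,20) → add node 3 parent=2 cost=18
4. q=(43,34) nearest=1 d=37 new=(12,14) → blocked by [9,12]×[12,19], reject
5. q=(10,28) nearest=3 d=9 new=(7,26) → blocked by [3,7]×[20,26], reject
6. q=(14,8) nearest=1 d=8 new=(12,8) → add node 4 parent=1 cost=12
7. q=(1,5) nearest=0 d=3 new=(1,5) → add node 5 parent=0 cost=3
8. q=(35,32) nearest=4 d=24 new=(18,14) → add node 6 parent=4 cost=18
9. q=(3,32) nearest=3 d=12 new=(3,26) → blocked by [3,7]×[20,26], reject
10. q=(15,20) nearest=6 d=6 new=(15,20) → add node 7 parent=6 cost=24
11. q=(24,10) nearest=6 d=6 new=(24,10) → add node 8 parent=6 cost=24
12. q=(13,12) nearest=4 d=4 new=(13,12) → add node 9 parent=4 cost=16
13. q=(10,40) nearest=3 d=20 new=(7,26) → blocked by [3,7]×[20,26], reject
14. q=(19,1) nearest=4 d=7 new=(18,2) → add node 10 parent=4 cost=18
15. q=(41,32) nearest=8 d=22 new=(30,16) → add node 11 parent=8 cost=30
16. q=(13,18) nearest=7 d=2 new=(13,18) → add node 12 parent=7 cost=26
17. q=(11,17) nearest=12 d=2 new=(11,17) → blocked by [9,12]×[12,19], reject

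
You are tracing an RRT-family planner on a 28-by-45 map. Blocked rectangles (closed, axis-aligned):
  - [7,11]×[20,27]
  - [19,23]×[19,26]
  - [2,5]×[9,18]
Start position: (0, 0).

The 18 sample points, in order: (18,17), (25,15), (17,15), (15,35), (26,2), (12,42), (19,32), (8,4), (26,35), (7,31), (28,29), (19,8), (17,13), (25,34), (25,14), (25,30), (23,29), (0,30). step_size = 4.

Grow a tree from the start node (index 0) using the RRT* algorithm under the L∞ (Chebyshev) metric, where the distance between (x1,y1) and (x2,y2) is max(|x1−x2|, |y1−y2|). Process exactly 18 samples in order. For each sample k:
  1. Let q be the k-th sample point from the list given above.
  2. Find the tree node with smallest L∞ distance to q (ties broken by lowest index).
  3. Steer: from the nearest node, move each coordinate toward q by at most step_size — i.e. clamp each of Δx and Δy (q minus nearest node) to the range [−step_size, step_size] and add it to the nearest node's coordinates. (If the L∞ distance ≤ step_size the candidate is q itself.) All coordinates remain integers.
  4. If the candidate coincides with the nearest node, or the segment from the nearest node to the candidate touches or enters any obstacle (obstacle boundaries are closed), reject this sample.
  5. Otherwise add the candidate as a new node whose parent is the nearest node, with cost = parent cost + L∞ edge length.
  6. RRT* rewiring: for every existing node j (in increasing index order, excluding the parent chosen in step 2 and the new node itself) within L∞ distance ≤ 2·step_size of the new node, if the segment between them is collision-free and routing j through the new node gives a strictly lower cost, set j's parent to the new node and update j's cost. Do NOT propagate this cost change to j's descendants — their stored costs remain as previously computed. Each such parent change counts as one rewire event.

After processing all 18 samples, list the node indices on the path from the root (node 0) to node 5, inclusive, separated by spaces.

Path: 0 1 2 3 5

1. q=(18,17) nearest=0 d=18 new=(4,4) → add node 1 parent=0 cost=4
2. q=(25,15) nearest=1 d=21 new=(8,8) → add node 2 parent=1 cost=8
3. q=(17,15) nearest=2 d=9 new=(12,12) → add node 3 parent=2 cost=12
4. q=(15,35) nearest=3 d=23 new=(15,16) → add node 4 parent=3 cost=16
5. q=(26,2) nearest=3 d=14 new=(16,8) → add node 5 parent=3 cost=16
6. q=(12,42) nearest=4 d=26 new=(12,20) → add node 6 parent=4 cost=20
7. q=(19,32) nearest=6 d=12 new=(16,24) → add node 7 parent=6 cost=24
8. q=(8,4) nearest=1 d=4 new=(8,4) → add node 8 parent=1 cost=8
9. q=(26,35) nearest=7 d=11 new=(20,28) → add node 9 parent=7 cost=28
10. q=(7,31) nearest=7 d=9 new=(12,28) → add node 10 parent=7 cost=28
11. q=(28,29) nearest=9 d=8 new=(24,29) → add node 11 parent=9 cost=32
12. q=(19,8) nearest=5 d=3 new=(19,8) → add node 12 parent=5 cost=19
13. q=(17,13) nearest=4 d=3 new=(17,13) → add node 13 parent=4 cost=19
14. q=(25,34) nearest=11 d=5 new=(25,33) → add node 14 parent=11 cost=36
15. q=(25,14) nearest=12 d=6 new=(23,12) → add node 15 parent=12 cost=23
16. q=(25,30) nearest=11 d=1 new=(25,30) → add node 16 parent=11 cost=33
17. q=(23,29) nearest=11 d=1 new=(23,29) → add node 17 parent=11 cost=33
18. q=(0,30) nearest=6 d=12 new=(8,24) → blocked by [7,11]×[20,27], reject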